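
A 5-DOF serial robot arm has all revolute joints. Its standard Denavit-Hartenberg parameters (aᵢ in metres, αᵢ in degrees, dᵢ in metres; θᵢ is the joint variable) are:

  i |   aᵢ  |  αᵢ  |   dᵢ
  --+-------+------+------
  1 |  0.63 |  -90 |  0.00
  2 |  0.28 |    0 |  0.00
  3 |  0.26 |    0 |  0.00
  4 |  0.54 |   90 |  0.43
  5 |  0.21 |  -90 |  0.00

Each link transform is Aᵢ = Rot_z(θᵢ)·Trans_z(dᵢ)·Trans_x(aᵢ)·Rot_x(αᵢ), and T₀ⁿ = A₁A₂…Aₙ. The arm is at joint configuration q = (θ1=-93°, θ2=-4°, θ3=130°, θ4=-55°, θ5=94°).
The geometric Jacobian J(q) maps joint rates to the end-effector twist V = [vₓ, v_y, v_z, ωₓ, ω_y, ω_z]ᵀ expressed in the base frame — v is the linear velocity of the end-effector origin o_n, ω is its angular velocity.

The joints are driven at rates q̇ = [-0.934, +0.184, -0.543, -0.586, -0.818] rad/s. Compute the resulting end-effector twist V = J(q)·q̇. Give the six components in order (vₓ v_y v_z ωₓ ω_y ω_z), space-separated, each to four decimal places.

-0.9160 -1.1552 -0.1067 -0.9032 0.8218 -1.2003

o_n = [0.5901, -0.9597, -0.6875]
J₁: ẑ×o_n = [0.9597, 0.5901, -0.0000], ω = ẑ
J2: z=[0.9986, -0.0523, 0.0000] o=[-0.0330, -0.6291, 0.0000] → [0.0360, 0.6866, -0.2975, 0.9986, -0.0523, 0.0000]
J3: z=[0.9986, -0.0523, 0.0000] o=[-0.0476, -0.9081, 0.0195] → [0.0370, 0.7061, -0.0182, 0.9986, -0.0523, 0.0000]
J4: z=[0.9986, -0.0523, 0.0000] o=[-0.0396, -0.7555, -0.1908] → [0.0260, 0.4960, -0.1710, 0.9986, -0.0523, 0.0000]
J5: z=[-0.0495, -0.9442, 0.3256] o=[0.3806, -0.9535, -0.7014] → [-0.0111, 0.0689, 0.1981, -0.0495, -0.9442, 0.3256]
V = J·q̇ = [-0.9160, -1.1552, -0.1067, -0.9032, 0.8218, -1.2003]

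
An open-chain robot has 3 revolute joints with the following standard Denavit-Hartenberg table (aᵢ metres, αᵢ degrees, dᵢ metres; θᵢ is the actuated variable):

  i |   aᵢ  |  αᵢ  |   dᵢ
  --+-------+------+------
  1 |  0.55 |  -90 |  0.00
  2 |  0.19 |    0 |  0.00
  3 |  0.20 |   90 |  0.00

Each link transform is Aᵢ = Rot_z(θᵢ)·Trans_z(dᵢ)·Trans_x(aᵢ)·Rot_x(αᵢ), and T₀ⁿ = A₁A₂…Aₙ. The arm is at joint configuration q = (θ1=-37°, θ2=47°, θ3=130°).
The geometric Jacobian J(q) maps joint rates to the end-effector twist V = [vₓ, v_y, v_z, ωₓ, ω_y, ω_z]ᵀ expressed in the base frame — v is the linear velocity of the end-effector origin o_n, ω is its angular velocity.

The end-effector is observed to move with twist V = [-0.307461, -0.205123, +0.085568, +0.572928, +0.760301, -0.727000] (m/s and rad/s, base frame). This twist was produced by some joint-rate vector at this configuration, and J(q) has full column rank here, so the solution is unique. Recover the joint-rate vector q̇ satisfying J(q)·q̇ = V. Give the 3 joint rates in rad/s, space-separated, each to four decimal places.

o_n = [0.3832, -0.2888, -0.1494]
J₁: ẑ×o_n = [0.2888, 0.3832, -0.0000], ω = ẑ
J2: z=[0.6018, 0.7986, 0.0000] o=[0.4392, -0.3310, 0.0000] → [-0.1193, 0.0899, 0.0701, 0.6018, 0.7986, 0.0000]
J3: z=[0.6018, 0.7986, 0.0000] o=[0.5427, -0.4090, -0.1390] → [-0.0084, 0.0063, 0.1997, 0.6018, 0.7986, 0.0000]
q̇ = J⁺·V = [-0.7270, 0.8070, 0.1450]

-0.7270 0.8070 0.1450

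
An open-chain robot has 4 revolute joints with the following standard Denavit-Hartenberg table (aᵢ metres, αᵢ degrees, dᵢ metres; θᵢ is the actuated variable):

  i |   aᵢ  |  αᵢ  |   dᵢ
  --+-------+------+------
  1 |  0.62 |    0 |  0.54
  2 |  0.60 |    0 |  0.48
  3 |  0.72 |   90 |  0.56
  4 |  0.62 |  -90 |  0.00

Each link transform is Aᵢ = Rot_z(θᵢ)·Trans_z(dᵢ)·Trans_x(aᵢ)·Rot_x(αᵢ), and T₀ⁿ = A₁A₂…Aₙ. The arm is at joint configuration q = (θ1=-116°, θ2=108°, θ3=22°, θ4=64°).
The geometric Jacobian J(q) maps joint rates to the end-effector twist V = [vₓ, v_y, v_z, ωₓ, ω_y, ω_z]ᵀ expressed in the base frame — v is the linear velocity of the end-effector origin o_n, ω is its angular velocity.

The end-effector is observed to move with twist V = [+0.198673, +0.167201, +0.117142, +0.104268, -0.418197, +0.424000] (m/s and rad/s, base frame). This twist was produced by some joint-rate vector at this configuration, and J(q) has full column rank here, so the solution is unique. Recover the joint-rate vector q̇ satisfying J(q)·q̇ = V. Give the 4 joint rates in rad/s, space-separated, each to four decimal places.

0.9390 -0.8170 0.3020 0.4310

o_n = [1.2847, -0.4008, 2.1373]
J₁: ẑ×o_n = [0.4008, 1.2847, -0.0000], ω = ẑ
J2: z=[0.0000, 0.0000, 1.0000] o=[-0.2718, -0.5573, 0.5400] → [-0.1564, 1.5565, 0.0000, 0.0000, 0.0000, 1.0000]
J3: z=[0.0000, 0.0000, 1.0000] o=[0.3224, -0.6408, 1.0200] → [-0.2399, 0.9623, 0.0000, 0.0000, 0.0000, 1.0000]
J4: z=[0.2419, -0.9703, 0.0000] o=[1.0210, -0.4666, 1.5800] → [-0.5407, -0.1348, 0.2718, 0.2419, -0.9703, 0.0000]
q̇ = J⁺·V = [0.9390, -0.8170, 0.3020, 0.4310]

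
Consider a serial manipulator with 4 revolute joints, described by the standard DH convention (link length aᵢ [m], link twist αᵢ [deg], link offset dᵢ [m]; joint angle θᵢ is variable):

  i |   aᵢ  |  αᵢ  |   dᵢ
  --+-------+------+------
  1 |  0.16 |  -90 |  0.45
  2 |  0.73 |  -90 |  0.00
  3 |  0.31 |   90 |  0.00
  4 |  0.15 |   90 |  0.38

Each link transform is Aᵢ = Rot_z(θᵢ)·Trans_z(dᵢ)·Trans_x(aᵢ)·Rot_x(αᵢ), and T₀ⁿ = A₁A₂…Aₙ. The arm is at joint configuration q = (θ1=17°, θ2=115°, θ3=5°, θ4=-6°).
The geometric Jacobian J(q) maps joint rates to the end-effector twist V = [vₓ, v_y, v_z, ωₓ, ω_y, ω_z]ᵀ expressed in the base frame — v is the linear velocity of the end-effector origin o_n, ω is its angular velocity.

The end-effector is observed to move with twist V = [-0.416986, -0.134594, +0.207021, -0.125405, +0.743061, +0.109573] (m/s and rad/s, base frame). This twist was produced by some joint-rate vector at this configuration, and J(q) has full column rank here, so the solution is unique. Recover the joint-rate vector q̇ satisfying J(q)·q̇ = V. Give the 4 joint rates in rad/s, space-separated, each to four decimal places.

o_n = [-0.4257, 0.2239, -0.6628]
J₁: ẑ×o_n = [-0.2239, -0.4257, 0.0000], ω = ẑ
J2: z=[-0.2924, 0.9563, 0.0000] o=[0.1530, 0.0468, 0.4500] → [-1.0642, -0.3254, 0.5016, -0.2924, 0.9563, 0.0000]
J3: z=[-0.8667, -0.2650, 0.4226] o=[-0.1420, -0.0434, -0.2116] → [0.0066, -0.5109, -0.3068, -0.8667, -0.2650, 0.4226]
J4: z=[-0.3265, 0.9419, -0.0790] o=[-0.2589, -0.1074, -0.4915] → [-0.1352, -0.0428, 0.0489, -0.3265, 0.9419, -0.0790]
q̇ = J⁺·V = [0.1990, 0.2910, -0.1260, 0.4580]

0.1990 0.2910 -0.1260 0.4580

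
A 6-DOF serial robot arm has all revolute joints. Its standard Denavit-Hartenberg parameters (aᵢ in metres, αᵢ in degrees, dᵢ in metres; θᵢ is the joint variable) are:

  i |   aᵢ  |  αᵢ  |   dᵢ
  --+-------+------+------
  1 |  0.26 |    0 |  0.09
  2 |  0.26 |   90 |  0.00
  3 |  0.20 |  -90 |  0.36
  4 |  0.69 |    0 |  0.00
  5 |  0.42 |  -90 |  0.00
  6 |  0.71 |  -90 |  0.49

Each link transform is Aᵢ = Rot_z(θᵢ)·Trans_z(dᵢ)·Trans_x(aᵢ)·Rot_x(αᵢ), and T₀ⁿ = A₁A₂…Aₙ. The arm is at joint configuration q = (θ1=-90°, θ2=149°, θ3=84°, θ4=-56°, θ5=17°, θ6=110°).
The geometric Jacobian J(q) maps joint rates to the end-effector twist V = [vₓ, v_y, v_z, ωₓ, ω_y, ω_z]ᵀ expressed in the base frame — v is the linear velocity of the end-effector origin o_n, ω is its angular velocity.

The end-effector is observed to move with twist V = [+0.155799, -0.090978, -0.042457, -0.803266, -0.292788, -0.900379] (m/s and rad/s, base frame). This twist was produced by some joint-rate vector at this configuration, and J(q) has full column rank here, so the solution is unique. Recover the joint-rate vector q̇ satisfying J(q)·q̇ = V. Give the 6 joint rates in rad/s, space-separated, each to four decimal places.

o_n = [1.0993, 0.2827, 1.0465]
J₁: ẑ×o_n = [-0.2827, 1.0993, 0.0000], ω = ẑ
J2: z=[0.0000, 0.0000, 1.0000] o=[0.0000, -0.2600, 0.0900] → [-0.5427, 1.0993, 0.0000, 0.0000, 0.0000, 1.0000]
J3: z=[0.8572, -0.5150, 0.0000] o=[0.1339, -0.0371, 0.0900] → [-0.4926, -0.8199, 0.7714, 0.8572, -0.5150, 0.0000]
J4: z=[-0.5122, -0.8525, 0.1045] o=[0.4533, -0.2046, 0.2889] → [-0.6968, 0.4556, 0.3011, -0.5122, -0.8525, 0.1045]
J5: z=[-0.5122, -0.8525, 0.1045] o=[0.9644, -0.4647, 0.6726] → [-0.3968, 0.2056, -0.2678, -0.5122, -0.8525, 0.1045]
J6: z=[-0.6323, 0.4566, 0.6259] o=[1.2085, -0.5716, 0.9972] → [-0.5122, -0.0372, -0.4903, -0.6323, 0.4566, 0.6259]
q̇ = J⁺·V = [-0.5330, -0.3670, -0.6240, 0.9870, -0.3260, -0.1110]

-0.5330 -0.3670 -0.6240 0.9870 -0.3260 -0.1110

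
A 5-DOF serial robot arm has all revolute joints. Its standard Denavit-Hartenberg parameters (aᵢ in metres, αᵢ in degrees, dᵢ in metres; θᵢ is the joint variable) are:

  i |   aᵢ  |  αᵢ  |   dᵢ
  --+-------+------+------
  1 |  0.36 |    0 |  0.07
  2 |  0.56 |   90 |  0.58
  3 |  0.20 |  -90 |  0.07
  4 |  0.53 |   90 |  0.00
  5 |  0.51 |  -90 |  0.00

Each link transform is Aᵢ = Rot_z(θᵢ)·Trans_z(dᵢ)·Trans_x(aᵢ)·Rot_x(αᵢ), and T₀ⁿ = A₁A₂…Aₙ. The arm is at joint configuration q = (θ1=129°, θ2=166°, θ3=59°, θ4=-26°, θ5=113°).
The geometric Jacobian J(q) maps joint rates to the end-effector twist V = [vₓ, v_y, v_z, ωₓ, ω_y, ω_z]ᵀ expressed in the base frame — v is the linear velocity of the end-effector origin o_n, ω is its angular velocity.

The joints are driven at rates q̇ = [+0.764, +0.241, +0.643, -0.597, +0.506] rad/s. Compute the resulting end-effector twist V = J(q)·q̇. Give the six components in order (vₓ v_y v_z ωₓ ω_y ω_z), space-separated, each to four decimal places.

o_n = [-0.2466, -0.1860, 1.3180]
J₁: ẑ×o_n = [0.1860, -0.2466, 0.0000], ω = ẑ
J2: z=[0.0000, 0.0000, 1.0000] o=[-0.2266, 0.2798, 0.0700] → [0.4658, -0.0200, 0.0000, 0.0000, 0.0000, 1.0000]
J3: z=[-0.9063, -0.4226, 0.0000] o=[0.0101, -0.2278, 0.6500] → [-0.2823, 0.6054, -0.1463, -0.9063, -0.4226, 0.0000]
J4: z=[-0.3623, 0.7769, 0.5150] o=[-0.0098, -0.3507, 0.8214] → [0.3010, 0.0580, 0.1243, -0.3623, 0.7769, 0.5150]
J5: z=[-0.9100, -0.1752, -0.3758] o=[-0.1167, -0.6712, 1.2298] → [0.1669, 0.1291, -0.4643, -0.9100, -0.1752, -0.3758]
V = J·q̇ = [-0.0224, 0.2268, -0.4032, -0.8270, -0.8242, 0.5074]

-0.0224 0.2268 -0.4032 -0.8270 -0.8242 0.5074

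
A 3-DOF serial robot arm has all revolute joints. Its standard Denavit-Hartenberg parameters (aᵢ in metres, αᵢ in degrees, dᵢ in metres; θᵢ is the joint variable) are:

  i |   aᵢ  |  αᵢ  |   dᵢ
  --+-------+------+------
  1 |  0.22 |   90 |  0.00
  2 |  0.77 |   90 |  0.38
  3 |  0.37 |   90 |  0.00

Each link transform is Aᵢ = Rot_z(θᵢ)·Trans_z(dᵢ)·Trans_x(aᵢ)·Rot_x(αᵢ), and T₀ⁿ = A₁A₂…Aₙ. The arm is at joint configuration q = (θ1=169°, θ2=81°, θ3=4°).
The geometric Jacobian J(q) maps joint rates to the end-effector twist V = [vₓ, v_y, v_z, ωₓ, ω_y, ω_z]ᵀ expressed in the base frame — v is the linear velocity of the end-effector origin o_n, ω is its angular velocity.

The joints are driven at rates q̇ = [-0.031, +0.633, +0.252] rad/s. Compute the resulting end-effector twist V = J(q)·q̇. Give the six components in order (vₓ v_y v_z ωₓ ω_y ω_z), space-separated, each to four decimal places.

o_n = [-0.3134, 0.4743, 1.1251]
J₁: ẑ×o_n = [-0.4743, -0.3134, 0.0000], ω = ẑ
J2: z=[0.1908, 0.9816, 0.0000] o=[-0.2160, 0.0420, 0.0000] → [1.1044, -0.2147, 0.1782, 0.1908, 0.9816, 0.0000]
J3: z=[-0.9695, 0.1885, -0.1564] o=[-0.2617, 0.4380, 0.7605] → [0.0744, 0.3615, -0.0255, -0.9695, 0.1885, -0.1564]
V = J·q̇ = [0.7325, -0.0351, 0.1064, -0.1235, 0.6689, -0.0704]

0.7325 -0.0351 0.1064 -0.1235 0.6689 -0.0704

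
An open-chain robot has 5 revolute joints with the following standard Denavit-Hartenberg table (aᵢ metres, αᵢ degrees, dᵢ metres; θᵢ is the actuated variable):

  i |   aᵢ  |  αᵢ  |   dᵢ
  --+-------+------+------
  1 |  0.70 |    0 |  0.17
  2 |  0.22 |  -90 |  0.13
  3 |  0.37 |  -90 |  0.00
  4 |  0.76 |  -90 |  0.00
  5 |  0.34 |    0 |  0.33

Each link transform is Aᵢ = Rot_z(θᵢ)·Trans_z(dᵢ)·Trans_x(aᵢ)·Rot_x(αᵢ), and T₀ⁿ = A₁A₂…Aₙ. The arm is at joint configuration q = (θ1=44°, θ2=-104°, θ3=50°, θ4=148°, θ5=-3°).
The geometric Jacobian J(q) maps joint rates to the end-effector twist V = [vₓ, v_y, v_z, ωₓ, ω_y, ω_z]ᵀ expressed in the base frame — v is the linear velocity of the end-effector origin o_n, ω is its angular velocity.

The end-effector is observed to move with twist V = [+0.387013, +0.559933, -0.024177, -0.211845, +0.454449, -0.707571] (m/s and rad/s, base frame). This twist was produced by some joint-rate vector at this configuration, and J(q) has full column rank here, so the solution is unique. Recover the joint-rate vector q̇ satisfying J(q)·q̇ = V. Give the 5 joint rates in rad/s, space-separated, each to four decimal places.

o_n = [0.1075, 0.5666, 0.8534]
J₁: ẑ×o_n = [-0.5666, 0.1075, 0.0000], ω = ẑ
J2: z=[0.0000, 0.0000, 1.0000] o=[0.5035, 0.4863, 0.1700] → [-0.0803, -0.3960, 0.0000, 0.0000, 0.0000, 1.0000]
J3: z=[0.8660, 0.5000, 0.0000] o=[0.6135, 0.2957, 0.3000] → [0.2767, -0.4793, 0.4876, 0.8660, 0.5000, 0.0000]
J4: z=[-0.3830, 0.6634, -0.6428] o=[0.7325, 0.0898, 0.0166] → [0.8617, 0.7222, 0.2320, -0.3830, 0.6634, -0.6428]
J5: z=[0.5641, 0.7190, 0.4059] o=[0.1765, 0.2472, 0.5103] → [0.1170, -0.2216, 0.2298, 0.5641, 0.7190, 0.4059]
q̇ = J⁺·V = [-0.1960, -0.5670, -0.5380, 0.3470, 0.6860]

-0.1960 -0.5670 -0.5380 0.3470 0.6860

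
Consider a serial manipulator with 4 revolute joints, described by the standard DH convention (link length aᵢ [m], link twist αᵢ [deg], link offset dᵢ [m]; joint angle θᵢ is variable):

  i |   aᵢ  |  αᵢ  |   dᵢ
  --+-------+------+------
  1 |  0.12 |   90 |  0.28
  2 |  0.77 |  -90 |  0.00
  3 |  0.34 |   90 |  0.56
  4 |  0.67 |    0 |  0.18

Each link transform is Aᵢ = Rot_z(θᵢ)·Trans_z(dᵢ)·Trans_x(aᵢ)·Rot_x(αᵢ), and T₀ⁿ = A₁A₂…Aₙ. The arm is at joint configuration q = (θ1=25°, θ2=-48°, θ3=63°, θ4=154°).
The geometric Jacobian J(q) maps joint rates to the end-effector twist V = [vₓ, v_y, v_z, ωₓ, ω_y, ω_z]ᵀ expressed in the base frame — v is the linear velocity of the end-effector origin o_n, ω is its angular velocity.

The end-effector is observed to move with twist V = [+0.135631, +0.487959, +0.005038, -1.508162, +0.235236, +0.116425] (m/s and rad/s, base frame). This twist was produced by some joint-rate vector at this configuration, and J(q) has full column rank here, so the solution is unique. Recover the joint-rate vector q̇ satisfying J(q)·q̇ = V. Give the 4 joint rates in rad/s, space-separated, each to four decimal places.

o_n = [1.3090, 0.2625, 0.2483]
J₁: ẑ×o_n = [-0.2625, 1.3090, 0.0000], ω = ẑ
J2: z=[0.4226, -0.9063, 0.0000] o=[0.1088, 0.0507, 0.2800] → [0.0287, 0.0134, 1.1773, 0.4226, -0.9063, 0.0000]
J3: z=[0.6735, 0.3141, 0.6691] o=[0.5757, 0.2685, -0.2922] → [0.1738, 0.1266, -0.2343, 0.6735, 0.3141, 0.6691]
J4: z=[0.7322, -0.1595, -0.6621] o=[0.9185, 0.7625, -0.0322] → [-0.3759, -0.4640, -0.3039, 0.7322, -0.1595, -0.6621]
q̇ = J⁺·V = [0.1390, -0.4270, -0.9570, -0.9330]

0.1390 -0.4270 -0.9570 -0.9330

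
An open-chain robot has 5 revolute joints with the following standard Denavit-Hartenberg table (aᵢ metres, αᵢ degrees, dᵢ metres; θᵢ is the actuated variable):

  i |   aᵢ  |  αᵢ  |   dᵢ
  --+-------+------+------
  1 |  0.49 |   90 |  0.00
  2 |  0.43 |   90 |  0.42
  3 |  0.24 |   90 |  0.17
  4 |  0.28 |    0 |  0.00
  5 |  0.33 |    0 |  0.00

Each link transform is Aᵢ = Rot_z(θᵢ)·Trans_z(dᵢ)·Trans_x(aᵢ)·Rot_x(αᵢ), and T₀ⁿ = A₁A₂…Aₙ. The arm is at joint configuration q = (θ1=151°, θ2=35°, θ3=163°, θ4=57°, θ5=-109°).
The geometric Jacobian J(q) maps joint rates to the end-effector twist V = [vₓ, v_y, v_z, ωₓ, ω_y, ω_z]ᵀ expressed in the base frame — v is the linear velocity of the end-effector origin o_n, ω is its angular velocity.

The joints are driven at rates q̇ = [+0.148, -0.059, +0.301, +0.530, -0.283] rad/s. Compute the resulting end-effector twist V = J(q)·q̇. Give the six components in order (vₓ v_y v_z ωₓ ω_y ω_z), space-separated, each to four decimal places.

-0.2607 -0.1493 -0.1025 -0.1168 0.2674 -0.0571

o_n = [-0.1131, 0.7420, -0.1987]
J₁: ẑ×o_n = [-0.7420, -0.1131, 0.0000], ω = ẑ
J2: z=[0.4848, 0.8746, 0.0000] o=[-0.4286, 0.2376, 0.0000] → [-0.1738, 0.0963, -0.0313, 0.4848, 0.8746, 0.0000]
J3: z=[-0.5017, 0.2781, -0.8192] o=[-0.5330, 0.7757, 0.2466] → [-0.1514, -0.5674, -0.0999, -0.5017, 0.2781, -0.8192]
J4: z=[0.2542, 0.9525, 0.1677] o=[-0.4198, 0.7932, -0.0243] → [-0.1576, 0.0958, -0.3052, 0.2542, 0.9525, 0.1677]
J5: z=[0.2542, 0.9525, 0.1677] o=[-0.4116, 0.8395, -0.3003] → [0.1131, 0.0242, -0.3091, 0.2542, 0.9525, 0.1677]
V = J·q̇ = [-0.2607, -0.1493, -0.1025, -0.1168, 0.2674, -0.0571]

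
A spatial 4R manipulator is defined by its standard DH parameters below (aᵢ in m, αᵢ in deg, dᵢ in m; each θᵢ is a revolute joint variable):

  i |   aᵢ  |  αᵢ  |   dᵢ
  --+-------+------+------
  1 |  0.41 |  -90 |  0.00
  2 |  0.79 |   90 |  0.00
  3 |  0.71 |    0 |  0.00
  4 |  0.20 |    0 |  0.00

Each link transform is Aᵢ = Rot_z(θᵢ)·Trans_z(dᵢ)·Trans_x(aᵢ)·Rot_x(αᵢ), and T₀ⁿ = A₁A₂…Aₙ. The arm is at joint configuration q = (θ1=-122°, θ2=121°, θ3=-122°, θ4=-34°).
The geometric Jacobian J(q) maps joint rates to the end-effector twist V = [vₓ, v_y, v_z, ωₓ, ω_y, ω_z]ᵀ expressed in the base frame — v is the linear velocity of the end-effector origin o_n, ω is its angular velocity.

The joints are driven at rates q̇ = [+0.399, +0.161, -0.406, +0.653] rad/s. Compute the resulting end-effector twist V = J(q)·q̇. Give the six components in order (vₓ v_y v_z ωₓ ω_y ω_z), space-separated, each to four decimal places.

0.0009 -0.4208 0.2115 0.0243 -0.2649 0.2718

o_n = [-0.7338, 0.1154, -0.1980]
J₁: ẑ×o_n = [-0.1154, -0.7338, 0.0000], ω = ẑ
J2: z=[0.8480, -0.5299, 0.0000] o=[-0.2173, -0.3477, 0.0000] → [0.1049, 0.1680, 0.1190, 0.8480, -0.5299, 0.0000]
J3: z=[-0.4542, -0.7269, -0.5150] o=[-0.0017, -0.0026, -0.6772] → [-0.2875, 0.5947, -0.5858, -0.4542, -0.7269, -0.5150]
J4: z=[-0.4542, -0.7269, -0.5150] o=[-0.6150, 0.1521, -0.3547] → [-0.1327, 0.1324, -0.0697, -0.4542, -0.7269, -0.5150]
V = J·q̇ = [0.0009, -0.4208, 0.2115, 0.0243, -0.2649, 0.2718]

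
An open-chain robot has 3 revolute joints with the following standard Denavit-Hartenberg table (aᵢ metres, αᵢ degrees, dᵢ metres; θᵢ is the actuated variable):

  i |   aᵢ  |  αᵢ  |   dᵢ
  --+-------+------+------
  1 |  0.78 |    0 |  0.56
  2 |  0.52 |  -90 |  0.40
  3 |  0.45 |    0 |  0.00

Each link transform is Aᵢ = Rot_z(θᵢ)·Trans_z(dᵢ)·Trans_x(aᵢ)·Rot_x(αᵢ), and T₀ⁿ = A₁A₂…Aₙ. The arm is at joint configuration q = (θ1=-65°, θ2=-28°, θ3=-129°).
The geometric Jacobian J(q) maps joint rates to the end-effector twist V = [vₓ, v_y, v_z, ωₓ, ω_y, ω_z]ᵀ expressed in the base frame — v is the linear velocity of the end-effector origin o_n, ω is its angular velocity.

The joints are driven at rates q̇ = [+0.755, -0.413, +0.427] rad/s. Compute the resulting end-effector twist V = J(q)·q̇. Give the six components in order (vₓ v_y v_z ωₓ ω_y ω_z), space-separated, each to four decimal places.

o_n = [0.3172, -0.9434, 1.3097]
J₁: ẑ×o_n = [0.9434, 0.3172, -0.0000], ω = ẑ
J2: z=[0.0000, 0.0000, 1.0000] o=[0.3296, -0.7069, 0.5600] → [0.2365, -0.0124, 0.0000, 0.0000, 0.0000, 1.0000]
J3: z=[0.9986, -0.0523, 0.0000] o=[0.3024, -1.2262, 0.9600] → [-0.0183, -0.3492, 0.2832, 0.9986, -0.0523, 0.0000]
V = J·q̇ = [0.6068, 0.0955, 0.1209, 0.4264, -0.0223, 0.3420]

0.6068 0.0955 0.1209 0.4264 -0.0223 0.3420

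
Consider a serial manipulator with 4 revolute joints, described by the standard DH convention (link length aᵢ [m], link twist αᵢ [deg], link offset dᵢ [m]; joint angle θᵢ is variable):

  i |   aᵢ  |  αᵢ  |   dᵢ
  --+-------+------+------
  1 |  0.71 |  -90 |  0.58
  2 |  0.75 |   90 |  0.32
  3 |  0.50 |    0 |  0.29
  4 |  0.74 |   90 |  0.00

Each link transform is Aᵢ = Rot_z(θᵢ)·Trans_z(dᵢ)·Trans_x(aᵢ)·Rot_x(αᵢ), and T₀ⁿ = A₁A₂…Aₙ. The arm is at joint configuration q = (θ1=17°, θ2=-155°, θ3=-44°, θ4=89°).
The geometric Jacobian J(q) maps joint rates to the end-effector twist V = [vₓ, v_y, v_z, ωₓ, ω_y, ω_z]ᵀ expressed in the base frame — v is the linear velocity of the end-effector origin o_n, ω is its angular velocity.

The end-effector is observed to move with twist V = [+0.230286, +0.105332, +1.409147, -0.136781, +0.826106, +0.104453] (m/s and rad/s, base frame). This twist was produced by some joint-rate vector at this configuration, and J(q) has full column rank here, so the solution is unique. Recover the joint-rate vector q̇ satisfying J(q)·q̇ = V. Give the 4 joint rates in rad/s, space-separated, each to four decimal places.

-0.1330 0.8300 0.1440 -0.4060

o_n = [-0.9985, 0.2133, 1.0073]
J₁: ẑ×o_n = [-0.2133, -0.9985, 0.0000], ω = ẑ
J2: z=[-0.2924, 0.9563, 0.0000] o=[0.6790, 0.2076, 0.5800] → [0.4086, 0.1249, 1.6025, -0.2924, 0.9563, 0.0000]
J3: z=[-0.4042, -0.1236, -0.9063] o=[-0.0646, 0.3149, 0.8970] → [-0.1057, 0.8910, -0.0744, -0.4042, -0.1236, -0.9063]
J4: z=[-0.4042, -0.1236, -0.9063] o=[-0.3920, -0.1484, 0.7861] → [0.3005, 0.6390, -0.2211, -0.4042, -0.1236, -0.9063]
q̇ = J⁺·V = [-0.1330, 0.8300, 0.1440, -0.4060]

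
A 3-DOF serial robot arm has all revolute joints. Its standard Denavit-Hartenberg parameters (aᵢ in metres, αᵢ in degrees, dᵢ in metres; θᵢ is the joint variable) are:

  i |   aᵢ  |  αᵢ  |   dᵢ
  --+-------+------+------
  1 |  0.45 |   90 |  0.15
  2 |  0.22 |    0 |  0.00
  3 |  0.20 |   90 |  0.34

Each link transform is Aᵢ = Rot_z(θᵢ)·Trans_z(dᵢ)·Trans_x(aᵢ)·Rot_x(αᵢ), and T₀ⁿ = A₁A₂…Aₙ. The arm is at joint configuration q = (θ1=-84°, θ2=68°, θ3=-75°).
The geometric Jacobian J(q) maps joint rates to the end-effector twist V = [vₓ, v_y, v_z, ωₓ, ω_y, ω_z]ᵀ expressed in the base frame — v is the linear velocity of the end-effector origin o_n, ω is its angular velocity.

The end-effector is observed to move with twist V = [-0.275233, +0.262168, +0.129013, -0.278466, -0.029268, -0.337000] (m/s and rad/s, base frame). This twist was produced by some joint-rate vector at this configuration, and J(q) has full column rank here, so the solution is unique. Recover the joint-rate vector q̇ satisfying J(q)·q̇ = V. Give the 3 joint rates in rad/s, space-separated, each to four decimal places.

-0.3370 0.8910 -0.6110

o_n = [-0.2617, -0.7625, 0.3296]
J₁: ẑ×o_n = [0.7625, -0.2617, 0.0000], ω = ẑ
J2: z=[-0.9945, -0.1045, 0.0000] o=[0.0470, -0.4475, 0.1500] → [-0.0188, 0.1786, 0.2809, -0.9945, -0.1045, 0.0000]
J3: z=[-0.9945, -0.1045, 0.0000] o=[0.0557, -0.5295, 0.3540] → [0.0025, -0.0242, 0.1985, -0.9945, -0.1045, 0.0000]
q̇ = J⁺·V = [-0.3370, 0.8910, -0.6110]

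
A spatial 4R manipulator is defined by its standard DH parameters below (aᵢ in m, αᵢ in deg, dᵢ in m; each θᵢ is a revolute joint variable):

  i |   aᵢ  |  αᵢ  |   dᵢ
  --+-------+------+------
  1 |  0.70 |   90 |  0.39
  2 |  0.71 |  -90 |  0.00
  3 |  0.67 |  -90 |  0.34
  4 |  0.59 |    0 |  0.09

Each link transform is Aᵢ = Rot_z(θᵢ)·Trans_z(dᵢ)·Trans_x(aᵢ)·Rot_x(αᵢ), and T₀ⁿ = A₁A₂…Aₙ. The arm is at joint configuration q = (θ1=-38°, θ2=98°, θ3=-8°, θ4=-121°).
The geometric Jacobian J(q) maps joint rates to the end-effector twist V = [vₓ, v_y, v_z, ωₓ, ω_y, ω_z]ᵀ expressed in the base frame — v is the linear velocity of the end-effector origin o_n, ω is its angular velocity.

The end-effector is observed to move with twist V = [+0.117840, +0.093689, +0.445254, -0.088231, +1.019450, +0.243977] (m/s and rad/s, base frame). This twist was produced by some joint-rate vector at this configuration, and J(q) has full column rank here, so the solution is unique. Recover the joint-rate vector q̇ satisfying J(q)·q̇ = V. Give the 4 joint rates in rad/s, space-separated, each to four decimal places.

o_n = [-0.2039, 0.2077, 1.3468]
J₁: ẑ×o_n = [-0.2077, -0.2039, 0.0000], ω = ẑ
J2: z=[-0.6157, -0.7880, 0.0000] o=[0.5516, -0.4310, 0.3900] → [-0.7540, 0.5891, -0.9885, -0.6157, -0.7880, 0.0000]
J3: z=[-0.7803, 0.6097, -0.1392] o=[0.4737, -0.3701, 1.0931] → [0.2351, 0.2923, -0.0378, -0.7803, 0.6097, -0.1392]
J4: z=[0.5944, 0.7923, 0.1378] o=[0.0783, -0.1795, 1.7028] → [-0.3354, 0.1727, 0.4536, 0.5944, 0.7923, 0.1378]
q̇ = J⁺·V = [0.2700, -0.2420, 0.6940, 0.5120]

0.2700 -0.2420 0.6940 0.5120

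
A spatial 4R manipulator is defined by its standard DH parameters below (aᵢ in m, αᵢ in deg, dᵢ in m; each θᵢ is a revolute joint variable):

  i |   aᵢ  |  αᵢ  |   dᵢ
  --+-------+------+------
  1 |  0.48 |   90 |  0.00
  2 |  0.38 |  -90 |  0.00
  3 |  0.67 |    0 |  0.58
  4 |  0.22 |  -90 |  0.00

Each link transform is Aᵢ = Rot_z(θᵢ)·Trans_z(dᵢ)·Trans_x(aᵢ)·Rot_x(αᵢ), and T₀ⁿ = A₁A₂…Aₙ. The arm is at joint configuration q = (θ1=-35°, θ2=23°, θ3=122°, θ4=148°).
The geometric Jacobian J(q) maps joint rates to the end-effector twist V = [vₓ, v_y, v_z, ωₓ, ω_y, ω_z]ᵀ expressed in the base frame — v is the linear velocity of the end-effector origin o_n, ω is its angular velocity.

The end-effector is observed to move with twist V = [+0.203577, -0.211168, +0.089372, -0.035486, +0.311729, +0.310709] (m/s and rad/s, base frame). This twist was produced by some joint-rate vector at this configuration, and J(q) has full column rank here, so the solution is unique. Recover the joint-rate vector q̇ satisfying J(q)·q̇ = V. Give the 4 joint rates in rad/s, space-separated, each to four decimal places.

o_n = [0.4261, 0.1267, 0.5436]
J₁: ẑ×o_n = [-0.1267, 0.4261, 0.0000], ω = ẑ
J2: z=[-0.5736, -0.8192, 0.0000] o=[0.3932, -0.2753, 0.0000] → [-0.4453, 0.3118, -0.2037, -0.5736, -0.8192, 0.0000]
J3: z=[-0.3201, 0.2241, 0.9205] o=[0.6797, -0.4759, 0.1485] → [-0.4662, -0.1070, -0.1360, -0.3201, 0.2241, 0.9205]
J4: z=[-0.3201, 0.2241, 0.9205] o=[0.5523, 0.3069, 0.5436] → [0.1659, -0.1162, 0.0860, -0.3201, 0.2241, 0.9205]
q̇ = J⁺·V = [-0.1790, -0.2350, 0.0190, 0.5130]

-0.1790 -0.2350 0.0190 0.5130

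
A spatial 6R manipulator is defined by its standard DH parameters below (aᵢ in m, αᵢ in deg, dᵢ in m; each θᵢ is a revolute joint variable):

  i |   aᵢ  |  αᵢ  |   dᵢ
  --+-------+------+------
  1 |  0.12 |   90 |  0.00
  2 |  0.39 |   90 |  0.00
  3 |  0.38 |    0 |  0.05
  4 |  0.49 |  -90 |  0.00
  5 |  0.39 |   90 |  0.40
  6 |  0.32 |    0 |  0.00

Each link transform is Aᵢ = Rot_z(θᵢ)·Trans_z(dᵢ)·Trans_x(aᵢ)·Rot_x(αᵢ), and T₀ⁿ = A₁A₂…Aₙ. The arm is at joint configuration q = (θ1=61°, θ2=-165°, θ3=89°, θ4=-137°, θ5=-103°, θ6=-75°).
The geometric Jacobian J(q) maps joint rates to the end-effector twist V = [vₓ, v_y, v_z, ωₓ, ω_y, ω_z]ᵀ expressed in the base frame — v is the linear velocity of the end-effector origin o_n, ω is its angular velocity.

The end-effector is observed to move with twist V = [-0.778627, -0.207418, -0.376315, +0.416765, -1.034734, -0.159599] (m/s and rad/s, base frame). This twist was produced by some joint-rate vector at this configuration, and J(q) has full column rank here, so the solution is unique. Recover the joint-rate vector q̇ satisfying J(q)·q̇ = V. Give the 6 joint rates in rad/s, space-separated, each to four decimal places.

o_n = [-0.2073, -0.6951, 0.3067]
J₁: ẑ×o_n = [0.6951, -0.2073, 0.0000], ω = ẑ
J2: z=[0.8746, -0.4848, 0.0000] o=[0.0582, 0.1050, 0.0000] → [-0.1487, -0.2683, -0.8285, 0.8746, -0.4848, 0.0000]
J3: z=[-0.1255, -0.2264, 0.9659] o=[-0.1245, -0.2245, -0.1009] → [0.3623, -0.0289, 0.0403, -0.1255, -0.2264, 0.9659]
J4: z=[-0.1255, -0.2264, 0.9659] o=[0.1985, -0.4256, -0.0544] → [0.1786, -0.3467, -0.0580, -0.1255, -0.2264, 0.9659]
J5: z=[0.2372, -0.9522, -0.1923] o=[-0.2736, -0.5261, -0.1392] → [-0.4571, -0.1185, 0.0230, 0.2372, -0.9522, -0.1923]
J6: z=[0.9669, 0.2507, -0.0485] o=[-0.1418, -0.9750, 0.1661] → [0.0488, -0.1328, 0.2870, 0.9669, 0.2507, -0.0485]
q̇ = J⁺·V = [-0.9450, 0.4470, 0.3660, 0.5730, 0.6340, -0.0070]

-0.9450 0.4470 0.3660 0.5730 0.6340 -0.0070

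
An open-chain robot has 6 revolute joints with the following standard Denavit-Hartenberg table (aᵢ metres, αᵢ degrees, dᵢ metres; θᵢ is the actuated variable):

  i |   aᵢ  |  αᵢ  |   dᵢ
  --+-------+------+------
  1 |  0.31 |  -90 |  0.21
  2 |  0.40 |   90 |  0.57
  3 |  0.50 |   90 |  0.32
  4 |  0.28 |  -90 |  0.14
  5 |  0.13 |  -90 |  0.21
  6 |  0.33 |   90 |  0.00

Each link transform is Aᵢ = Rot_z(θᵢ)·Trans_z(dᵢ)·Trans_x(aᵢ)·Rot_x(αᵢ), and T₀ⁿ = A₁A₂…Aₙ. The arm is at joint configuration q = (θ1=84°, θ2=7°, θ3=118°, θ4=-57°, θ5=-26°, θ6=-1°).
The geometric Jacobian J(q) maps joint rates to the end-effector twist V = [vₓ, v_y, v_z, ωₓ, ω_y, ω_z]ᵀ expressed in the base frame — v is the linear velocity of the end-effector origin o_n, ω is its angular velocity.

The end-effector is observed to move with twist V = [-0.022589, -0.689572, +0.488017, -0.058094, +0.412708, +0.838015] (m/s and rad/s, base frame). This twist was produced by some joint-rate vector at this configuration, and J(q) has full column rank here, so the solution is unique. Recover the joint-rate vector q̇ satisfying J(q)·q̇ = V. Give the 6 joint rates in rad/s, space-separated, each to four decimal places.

o_n = [-1.6042, 0.6669, 0.0421]
J₁: ẑ×o_n = [-0.6669, -1.6042, 0.0000], ω = ẑ
J2: z=[-0.9945, 0.1045, 0.0000] o=[0.0324, 0.3083, 0.2100] → [-0.0175, -0.1670, -0.1856, -0.9945, 0.1045, 0.0000]
J3: z=[0.0127, 0.1212, 0.9925] o=[-0.4930, 0.7627, 0.1613] → [0.0807, -1.1014, 0.1335, 0.0127, 0.1212, 0.9925]
J4: z=[-0.3753, 0.9206, -0.1076] o=[-0.9523, 0.6159, 0.5075] → [-0.4229, -0.1045, 0.5810, -0.3753, 0.9206, -0.1076]
J5: z=[-0.7704, -0.2452, 0.5886] o=[-1.1492, 0.6598, 0.2681] → [0.0512, -0.4418, -0.1171, -0.7704, -0.2452, 0.5886]
J6: z=[0.1113, -0.9606, -0.2545] o=[-1.3926, 0.6252, 0.2919] → [0.2506, 0.0817, -0.1986, 0.1113, -0.9606, -0.2545]
q̇ = J⁺·V = [-0.1980, -0.7050, 0.6800, 0.5880, 0.7050, -0.0370]

-0.1980 -0.7050 0.6800 0.5880 0.7050 -0.0370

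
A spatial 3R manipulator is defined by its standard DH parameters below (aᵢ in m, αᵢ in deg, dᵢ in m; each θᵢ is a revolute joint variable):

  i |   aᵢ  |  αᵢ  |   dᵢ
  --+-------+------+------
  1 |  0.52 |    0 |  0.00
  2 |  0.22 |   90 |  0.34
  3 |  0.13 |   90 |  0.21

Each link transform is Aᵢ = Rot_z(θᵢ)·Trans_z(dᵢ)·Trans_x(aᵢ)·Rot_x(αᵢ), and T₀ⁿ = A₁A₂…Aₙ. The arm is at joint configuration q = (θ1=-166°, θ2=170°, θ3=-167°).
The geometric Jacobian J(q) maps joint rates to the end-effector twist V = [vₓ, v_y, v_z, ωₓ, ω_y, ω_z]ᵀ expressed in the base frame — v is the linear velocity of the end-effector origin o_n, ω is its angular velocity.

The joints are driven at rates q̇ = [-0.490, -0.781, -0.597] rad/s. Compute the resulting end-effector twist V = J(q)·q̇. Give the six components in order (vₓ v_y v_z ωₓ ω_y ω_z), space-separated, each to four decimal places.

-0.3370 0.1091 0.0756 -0.0416 0.5955 -1.2710

o_n = [-0.3968, -0.3288, 0.3108]
J₁: ẑ×o_n = [0.3288, -0.3968, 0.0000], ω = ẑ
J2: z=[0.0000, 0.0000, 1.0000] o=[-0.5046, -0.1258, 0.0000] → [0.2030, 0.1078, -0.0000, 0.0000, 0.0000, 1.0000]
J3: z=[0.0698, -0.9976, 0.0000] o=[-0.2851, -0.1105, 0.3400] → [0.0292, 0.0020, -0.1267, 0.0698, -0.9976, 0.0000]
V = J·q̇ = [-0.3370, 0.1091, 0.0756, -0.0416, 0.5955, -1.2710]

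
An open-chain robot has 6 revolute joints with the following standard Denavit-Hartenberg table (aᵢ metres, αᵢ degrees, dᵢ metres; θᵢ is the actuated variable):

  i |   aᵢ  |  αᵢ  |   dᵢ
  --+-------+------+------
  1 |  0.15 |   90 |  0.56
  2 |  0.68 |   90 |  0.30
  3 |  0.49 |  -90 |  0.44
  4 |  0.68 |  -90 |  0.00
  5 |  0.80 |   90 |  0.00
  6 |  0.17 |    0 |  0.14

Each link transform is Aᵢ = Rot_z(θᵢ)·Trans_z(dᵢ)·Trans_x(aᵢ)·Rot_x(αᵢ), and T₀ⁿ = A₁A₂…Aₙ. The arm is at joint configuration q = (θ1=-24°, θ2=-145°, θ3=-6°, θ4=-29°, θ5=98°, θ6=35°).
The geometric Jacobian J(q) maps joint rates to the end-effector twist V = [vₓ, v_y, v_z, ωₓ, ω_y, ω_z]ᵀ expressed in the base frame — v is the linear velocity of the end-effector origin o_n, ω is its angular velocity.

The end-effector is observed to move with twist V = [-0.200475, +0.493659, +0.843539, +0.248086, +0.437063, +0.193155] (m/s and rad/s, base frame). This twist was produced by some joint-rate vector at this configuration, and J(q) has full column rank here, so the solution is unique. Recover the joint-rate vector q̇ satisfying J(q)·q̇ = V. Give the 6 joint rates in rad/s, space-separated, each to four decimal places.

-0.1440 -0.4130 -0.0970 -0.1150 -0.4100 -0.0280

o_n = [-1.1953, 1.3679, 0.1410]
J₁: ẑ×o_n = [-1.3679, -1.1953, 0.0000], ω = ẑ
J2: z=[-0.4067, -0.9135, 0.0000] o=[0.1370, -0.0610, 0.5600] → [0.3828, -0.1704, -1.7983, -0.4067, -0.9135, 0.0000]
J3: z=[-0.5240, 0.2333, 0.8192] o=[-0.4939, -0.1085, 0.1700] → [-1.2162, -0.5898, -0.6100, -0.5240, 0.2333, 0.8192]
J4: z=[-0.4827, -0.8737, -0.0600] o=[-1.0683, 0.2033, 0.2509] → [0.1659, -0.0454, -0.6732, -0.4827, -0.8737, -0.0600]
J5: z=[0.1181, 0.0029, -0.9930] o=[-1.6583, 0.5341, 0.1817] → [0.8279, -0.4550, 0.0971, 0.1181, 0.0029, -0.9930]
J6: z=[-0.7921, 0.6033, -0.0924] o=[-1.1793, 1.1721, 0.2405] → [-0.0419, -0.0774, -0.1455, -0.7921, 0.6033, -0.0924]
q̇ = J⁺·V = [-0.1440, -0.4130, -0.0970, -0.1150, -0.4100, -0.0280]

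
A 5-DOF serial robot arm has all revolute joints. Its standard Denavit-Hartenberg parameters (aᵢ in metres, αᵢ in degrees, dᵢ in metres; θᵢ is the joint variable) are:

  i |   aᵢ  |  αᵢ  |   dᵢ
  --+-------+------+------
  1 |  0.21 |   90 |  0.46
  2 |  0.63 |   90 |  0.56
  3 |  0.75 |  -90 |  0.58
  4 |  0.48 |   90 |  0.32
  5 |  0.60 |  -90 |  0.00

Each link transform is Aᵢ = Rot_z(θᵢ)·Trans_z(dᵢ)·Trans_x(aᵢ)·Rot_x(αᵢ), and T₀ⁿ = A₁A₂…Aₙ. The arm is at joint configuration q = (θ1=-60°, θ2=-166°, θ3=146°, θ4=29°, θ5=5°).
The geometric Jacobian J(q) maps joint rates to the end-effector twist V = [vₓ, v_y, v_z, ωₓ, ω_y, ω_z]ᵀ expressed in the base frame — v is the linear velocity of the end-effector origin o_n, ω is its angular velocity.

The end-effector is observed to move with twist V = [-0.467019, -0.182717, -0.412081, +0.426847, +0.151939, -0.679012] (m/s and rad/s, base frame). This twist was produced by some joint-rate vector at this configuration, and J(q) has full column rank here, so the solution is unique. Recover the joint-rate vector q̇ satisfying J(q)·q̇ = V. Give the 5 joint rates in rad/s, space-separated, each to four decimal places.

0.3130 -0.0430 -0.3360 0.2440 -0.7390

o_n = [-0.4632, -1.5934, 0.7532]
J₁: ẑ×o_n = [1.5934, -0.4632, 0.0000], ω = ẑ
J2: z=[-0.8660, -0.5000, 0.0000] o=[0.1050, -0.1819, 0.4600] → [-0.1466, 0.2539, 0.9383, -0.8660, -0.5000, 0.0000]
J3: z=[-0.1210, 0.2095, 0.9703] o=[-0.6856, 0.0675, 0.3076] → [1.7050, 0.2697, 0.1543, -0.1210, 0.2095, 0.9703]
J4: z=[0.9893, -0.0554, 0.1353] o=[-0.8173, -0.5431, 1.0208] → [0.1569, 0.3126, -1.0194, 0.9893, -0.0554, 0.1353]
J5: z=[-0.1456, -0.2900, 0.9459] o=[-0.5071, -1.0195, 0.9225] → [0.5920, 0.0169, 0.0963, -0.1456, -0.2900, 0.9459]
q̇ = J⁺·V = [0.3130, -0.0430, -0.3360, 0.2440, -0.7390]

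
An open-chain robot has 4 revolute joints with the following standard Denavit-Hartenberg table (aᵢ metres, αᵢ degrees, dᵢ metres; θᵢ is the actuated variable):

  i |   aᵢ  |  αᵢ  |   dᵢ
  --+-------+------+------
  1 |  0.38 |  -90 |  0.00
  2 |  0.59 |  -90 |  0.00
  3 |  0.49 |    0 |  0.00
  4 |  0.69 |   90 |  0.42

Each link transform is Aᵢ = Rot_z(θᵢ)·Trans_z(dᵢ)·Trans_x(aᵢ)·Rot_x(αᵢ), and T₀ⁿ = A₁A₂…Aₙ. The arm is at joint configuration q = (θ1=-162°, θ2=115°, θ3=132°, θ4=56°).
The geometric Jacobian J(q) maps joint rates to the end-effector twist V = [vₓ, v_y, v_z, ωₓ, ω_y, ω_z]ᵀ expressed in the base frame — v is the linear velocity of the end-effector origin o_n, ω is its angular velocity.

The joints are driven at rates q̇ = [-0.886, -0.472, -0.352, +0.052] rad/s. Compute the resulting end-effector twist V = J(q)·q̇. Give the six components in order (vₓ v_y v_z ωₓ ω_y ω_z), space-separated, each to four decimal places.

o_n = [-0.2515, 0.2002, 0.5592]
J₁: ẑ×o_n = [-0.2002, -0.2515, 0.0000], ω = ẑ
J2: z=[0.3090, -0.9511, 0.0000] o=[-0.3614, -0.1174, 0.0000] → [-0.5318, -0.1728, 0.2027, 0.3090, -0.9511, 0.0000]
J3: z=[0.8619, 0.2801, 0.4226] o=[-0.1243, -0.0404, -0.5347] → [0.2047, -0.9967, 0.2430, 0.8619, 0.2801, 0.4226]
J4: z=[0.8619, 0.2801, 0.4226] o=[-0.3686, 0.2631, -0.2376] → [0.2497, -0.6373, -0.0870, 0.8619, 0.2801, 0.4226]
V = J·q̇ = [0.3693, 0.6221, -0.1857, -0.4044, 0.3649, -1.0128]

0.3693 0.6221 -0.1857 -0.4044 0.3649 -1.0128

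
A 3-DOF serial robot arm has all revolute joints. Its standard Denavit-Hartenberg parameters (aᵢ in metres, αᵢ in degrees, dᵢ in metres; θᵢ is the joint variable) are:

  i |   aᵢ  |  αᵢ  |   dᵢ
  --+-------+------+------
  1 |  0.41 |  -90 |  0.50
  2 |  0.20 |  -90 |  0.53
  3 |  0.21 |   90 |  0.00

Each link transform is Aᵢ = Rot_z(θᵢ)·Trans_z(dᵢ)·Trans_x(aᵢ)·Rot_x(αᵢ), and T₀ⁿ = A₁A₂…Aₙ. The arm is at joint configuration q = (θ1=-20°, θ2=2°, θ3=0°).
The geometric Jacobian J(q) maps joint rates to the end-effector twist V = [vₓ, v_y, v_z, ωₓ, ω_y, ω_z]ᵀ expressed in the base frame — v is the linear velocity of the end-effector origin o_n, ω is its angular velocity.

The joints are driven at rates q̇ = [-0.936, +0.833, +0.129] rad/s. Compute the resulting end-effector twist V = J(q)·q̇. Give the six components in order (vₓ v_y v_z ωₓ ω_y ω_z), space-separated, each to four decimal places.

o_n = [0.9516, 0.2177, 0.4857]
J₁: ẑ×o_n = [-0.2177, 0.9516, 0.0000], ω = ẑ
J2: z=[0.3420, 0.9397, 0.0000] o=[0.3853, -0.1402, 0.5000] → [-0.0134, 0.0049, -0.4098, 0.3420, 0.9397, 0.0000]
J3: z=[-0.0328, 0.0119, -0.9994] o=[0.7544, 0.2894, 0.4930] → [-0.0718, -0.1973, -0.0000, -0.0328, 0.0119, -0.9994]
V = J·q̇ = [0.1833, -0.9121, -0.3413, 0.2807, 0.7843, -1.0649]

0.1833 -0.9121 -0.3413 0.2807 0.7843 -1.0649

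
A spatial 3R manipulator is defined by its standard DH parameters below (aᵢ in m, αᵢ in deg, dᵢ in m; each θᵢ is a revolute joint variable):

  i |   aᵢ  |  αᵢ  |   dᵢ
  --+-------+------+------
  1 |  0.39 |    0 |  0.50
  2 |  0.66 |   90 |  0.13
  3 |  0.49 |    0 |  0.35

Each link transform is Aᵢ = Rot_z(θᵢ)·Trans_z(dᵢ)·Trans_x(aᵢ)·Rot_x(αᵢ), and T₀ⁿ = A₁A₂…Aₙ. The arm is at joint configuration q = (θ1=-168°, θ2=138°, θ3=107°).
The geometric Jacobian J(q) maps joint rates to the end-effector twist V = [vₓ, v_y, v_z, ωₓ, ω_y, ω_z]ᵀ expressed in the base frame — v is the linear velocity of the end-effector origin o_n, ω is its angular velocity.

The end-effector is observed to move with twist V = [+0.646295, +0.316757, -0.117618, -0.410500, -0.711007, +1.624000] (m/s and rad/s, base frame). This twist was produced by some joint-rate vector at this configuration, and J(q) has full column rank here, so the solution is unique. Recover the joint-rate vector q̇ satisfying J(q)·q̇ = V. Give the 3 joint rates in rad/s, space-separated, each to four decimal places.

0.8340 0.7900 0.8210

o_n = [-0.1090, -0.6426, 1.0986]
J₁: ẑ×o_n = [0.6426, -0.1090, 0.0000], ω = ẑ
J2: z=[0.0000, 0.0000, 1.0000] o=[-0.3815, -0.0811, 0.5000] → [0.5615, 0.2725, -0.0000, 0.0000, 0.0000, 1.0000]
J3: z=[-0.5000, -0.8660, 0.0000] o=[0.1901, -0.4111, 0.6300] → [-0.4058, 0.2343, -0.1433, -0.5000, -0.8660, 0.0000]
q̇ = J⁺·V = [0.8340, 0.7900, 0.8210]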